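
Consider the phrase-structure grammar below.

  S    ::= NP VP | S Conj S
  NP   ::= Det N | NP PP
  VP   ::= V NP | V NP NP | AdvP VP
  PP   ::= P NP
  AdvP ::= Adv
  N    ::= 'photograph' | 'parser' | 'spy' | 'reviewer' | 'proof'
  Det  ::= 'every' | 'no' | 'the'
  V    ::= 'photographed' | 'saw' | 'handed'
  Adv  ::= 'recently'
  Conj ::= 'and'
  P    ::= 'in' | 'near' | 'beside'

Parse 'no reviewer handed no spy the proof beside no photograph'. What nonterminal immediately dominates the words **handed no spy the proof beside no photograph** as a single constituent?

VP

S
  NP
    Det: no
    N: reviewer
  VP
    V: handed
    NP
      Det: no
      N: spy
    NP
      NP
        Det: the
        N: proof
      PP
        P: beside
        NP
          Det: no
          N: photograph
The span 'handed no spy the proof beside no photograph' is the VP node built by VP → V NP NP.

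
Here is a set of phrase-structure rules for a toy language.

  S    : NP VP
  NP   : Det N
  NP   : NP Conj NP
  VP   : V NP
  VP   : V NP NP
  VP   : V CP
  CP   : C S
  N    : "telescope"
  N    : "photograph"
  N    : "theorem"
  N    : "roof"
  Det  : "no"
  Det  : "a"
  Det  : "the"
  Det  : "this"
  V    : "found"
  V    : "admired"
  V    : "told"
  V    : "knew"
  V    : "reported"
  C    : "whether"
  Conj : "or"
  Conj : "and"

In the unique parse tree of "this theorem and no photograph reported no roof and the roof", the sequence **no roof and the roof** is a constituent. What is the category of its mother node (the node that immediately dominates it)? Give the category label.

S
  NP
    NP
      Det: this
      N: theorem
    Conj: and
    NP
      Det: no
      N: photograph
  VP
    V: reported
    NP
      NP
        Det: no
        N: roof
      Conj: and
      NP
        Det: the
        N: roof
The span 'no roof and the roof' is the NP node built by NP → NP Conj NP.
Its mother is the VP built by VP → V NP.

VP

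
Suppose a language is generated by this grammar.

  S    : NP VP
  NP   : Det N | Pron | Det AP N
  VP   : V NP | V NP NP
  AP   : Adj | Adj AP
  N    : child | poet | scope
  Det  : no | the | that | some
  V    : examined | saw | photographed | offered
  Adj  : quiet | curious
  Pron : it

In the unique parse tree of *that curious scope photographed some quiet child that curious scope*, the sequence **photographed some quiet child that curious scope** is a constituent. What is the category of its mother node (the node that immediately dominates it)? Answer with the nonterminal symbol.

S

[S [NP [Det that] [AP [Adj curious]] [N scope]] [VP [V photographed] [NP [Det some] [AP [Adj quiet]] [N child]] [NP [Det that] [AP [Adj curious]] [N scope]]]]
The span 'photographed some quiet child that curious scope' is the VP node built by VP → V NP NP.
Its mother is the S built by S → NP VP.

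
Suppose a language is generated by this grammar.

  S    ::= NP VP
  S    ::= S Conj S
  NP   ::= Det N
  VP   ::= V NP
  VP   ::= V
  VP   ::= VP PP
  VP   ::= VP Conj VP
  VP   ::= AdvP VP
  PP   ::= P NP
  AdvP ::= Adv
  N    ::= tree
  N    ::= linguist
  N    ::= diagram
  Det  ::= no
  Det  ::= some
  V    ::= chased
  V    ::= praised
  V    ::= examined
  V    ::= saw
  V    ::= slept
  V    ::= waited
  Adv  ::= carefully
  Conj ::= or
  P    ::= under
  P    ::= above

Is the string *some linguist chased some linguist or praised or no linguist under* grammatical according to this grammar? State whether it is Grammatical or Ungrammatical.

For S → NP VP, the only prefix that parses as NP is 'some linguist', but the remainder 'chased some linguist or praised or no linguist under' is not a VP under these rules. The alternative S rule S → S Conj S likewise has no satisfying split.

Ungrammatical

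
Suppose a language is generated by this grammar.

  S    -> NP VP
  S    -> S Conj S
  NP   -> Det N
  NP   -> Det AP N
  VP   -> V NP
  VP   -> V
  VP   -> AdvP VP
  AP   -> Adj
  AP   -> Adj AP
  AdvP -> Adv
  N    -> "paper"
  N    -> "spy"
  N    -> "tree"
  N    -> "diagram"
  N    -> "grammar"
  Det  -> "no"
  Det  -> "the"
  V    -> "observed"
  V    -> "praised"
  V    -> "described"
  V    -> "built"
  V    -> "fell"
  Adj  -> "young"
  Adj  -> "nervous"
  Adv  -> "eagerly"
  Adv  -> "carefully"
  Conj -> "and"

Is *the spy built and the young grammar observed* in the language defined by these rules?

Grammatical

[S [S [NP [Det the] [N spy]] [VP [V built]]] [Conj and] [S [NP [Det the] [AP [Adj young]] [N grammar]] [VP [V observed]]]]
The bracketing above is licensed at every node by one of the given productions, with S at the root.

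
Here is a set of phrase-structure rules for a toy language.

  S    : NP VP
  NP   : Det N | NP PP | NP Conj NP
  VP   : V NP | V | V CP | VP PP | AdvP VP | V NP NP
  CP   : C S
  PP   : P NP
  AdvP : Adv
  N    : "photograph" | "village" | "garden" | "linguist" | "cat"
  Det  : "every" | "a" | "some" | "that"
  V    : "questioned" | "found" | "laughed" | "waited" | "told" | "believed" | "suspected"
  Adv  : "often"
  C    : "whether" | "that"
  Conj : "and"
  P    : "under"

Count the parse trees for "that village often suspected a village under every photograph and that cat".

Two of the 4 distinct bracketings:
[S [NP [Det that] [N village]] [VP [VP [AdvP [Adv often]] [VP [V suspected] [NP [Det a] [N village]]]] [PP [P under] [NP [NP [Det every] [N photograph]] [Conj and] [NP [Det that] [N cat]]]]]]
[S [NP [Det that] [N village]] [VP [AdvP [Adv often]] [VP [V suspected] [NP [NP [Det a] [N village]] [PP [P under] [NP [NP [Det every] [N photograph]] [Conj and] [NP [Det that] [N cat]]]]]]]]
The difference turns on whether NP → NP PP is used at the relevant span, versus an alternative expansion of NP.

4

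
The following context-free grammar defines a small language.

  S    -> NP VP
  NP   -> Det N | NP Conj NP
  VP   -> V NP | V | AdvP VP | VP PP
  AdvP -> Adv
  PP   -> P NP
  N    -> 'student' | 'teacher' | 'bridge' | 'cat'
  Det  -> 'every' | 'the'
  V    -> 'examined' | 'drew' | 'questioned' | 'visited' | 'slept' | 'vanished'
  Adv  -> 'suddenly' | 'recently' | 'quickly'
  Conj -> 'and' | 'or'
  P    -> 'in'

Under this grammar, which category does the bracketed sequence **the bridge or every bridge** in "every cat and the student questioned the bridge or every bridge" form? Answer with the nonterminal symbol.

NP

[S [NP [NP [Det every] [N cat]] [Conj and] [NP [Det the] [N student]]] [VP [V questioned] [NP [NP [Det the] [N bridge]] [Conj or] [NP [Det every] [N bridge]]]]]
The span 'the bridge or every bridge' is the NP node built by NP → NP Conj NP.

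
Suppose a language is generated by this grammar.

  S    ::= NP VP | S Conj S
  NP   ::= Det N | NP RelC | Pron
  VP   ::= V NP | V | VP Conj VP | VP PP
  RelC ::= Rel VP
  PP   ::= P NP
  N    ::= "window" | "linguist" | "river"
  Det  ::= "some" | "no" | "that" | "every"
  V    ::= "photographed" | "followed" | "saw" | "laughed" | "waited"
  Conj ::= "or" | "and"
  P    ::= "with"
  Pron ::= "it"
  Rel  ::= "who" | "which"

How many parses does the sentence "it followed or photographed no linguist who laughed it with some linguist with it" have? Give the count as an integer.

Two of the 6 distinct bracketings:
[S [NP [Pron it]] [VP [VP [V followed]] [Conj or] [VP [V photographed] [NP [NP [Det no] [N linguist]] [RelC [Rel who] [VP [VP [VP [V laughed] [NP [Pron it]]] [PP [P with] [NP [Det some] [N linguist]]]] [PP [P with] [NP [Pron it]]]]]]]]]
[S [NP [Pron it]] [VP [VP [V followed]] [Conj or] [VP [VP [V photographed] [NP [NP [Det no] [N linguist]] [RelC [Rel who] [VP [VP [V laughed] [NP [Pron it]]] [PP [P with] [NP [Det some] [N linguist]]]]]]] [PP [P with] [NP [Pron it]]]]]]
The trees differ in how a recursive rule is bracketed over the same span.

6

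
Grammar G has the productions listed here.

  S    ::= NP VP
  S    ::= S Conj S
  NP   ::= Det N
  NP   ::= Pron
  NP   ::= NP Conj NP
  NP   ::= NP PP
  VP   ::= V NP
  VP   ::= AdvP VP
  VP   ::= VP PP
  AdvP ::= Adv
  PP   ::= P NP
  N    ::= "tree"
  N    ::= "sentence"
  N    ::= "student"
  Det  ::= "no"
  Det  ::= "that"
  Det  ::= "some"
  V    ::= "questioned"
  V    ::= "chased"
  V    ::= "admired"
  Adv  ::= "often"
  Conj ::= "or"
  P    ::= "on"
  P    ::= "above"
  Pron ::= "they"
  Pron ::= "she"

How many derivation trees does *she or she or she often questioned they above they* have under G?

Two of the 6 distinct bracketings:
[S [NP [NP [Pron she]] [Conj or] [NP [NP [Pron she]] [Conj or] [NP [Pron she]]]] [VP [AdvP [Adv often]] [VP [V questioned] [NP [NP [Pron they]] [PP [P above] [NP [Pron they]]]]]]]
[S [NP [NP [Pron she]] [Conj or] [NP [NP [Pron she]] [Conj or] [NP [Pron she]]]] [VP [AdvP [Adv often]] [VP [VP [V questioned] [NP [Pron they]]] [PP [P above] [NP [Pron they]]]]]]
The difference turns on whether NP → NP PP is used at the relevant span, versus an alternative expansion of NP.

6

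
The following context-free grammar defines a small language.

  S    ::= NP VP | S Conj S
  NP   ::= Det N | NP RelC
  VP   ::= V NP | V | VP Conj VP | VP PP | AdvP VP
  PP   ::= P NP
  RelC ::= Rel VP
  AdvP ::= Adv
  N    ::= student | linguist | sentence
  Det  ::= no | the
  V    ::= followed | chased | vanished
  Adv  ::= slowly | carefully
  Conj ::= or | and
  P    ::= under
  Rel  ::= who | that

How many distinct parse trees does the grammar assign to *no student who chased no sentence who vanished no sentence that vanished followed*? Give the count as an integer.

Two of the 5 distinct bracketings:
[S [NP [NP [Det no] [N student]] [RelC [Rel who] [VP [V chased] [NP [NP [Det no] [N sentence]] [RelC [Rel who] [VP [V vanished] [NP [NP [Det no] [N sentence]] [RelC [Rel that] [VP [V vanished]]]]]]]]]] [VP [V followed]]]
[S [NP [NP [Det no] [N student]] [RelC [Rel who] [VP [V chased] [NP [NP [NP [Det no] [N sentence]] [RelC [Rel who] [VP [V vanished] [NP [Det no] [N sentence]]]]] [RelC [Rel that] [VP [V vanished]]]]]]] [VP [V followed]]]
The trees differ in how a recursive rule is bracketed over the same span.

5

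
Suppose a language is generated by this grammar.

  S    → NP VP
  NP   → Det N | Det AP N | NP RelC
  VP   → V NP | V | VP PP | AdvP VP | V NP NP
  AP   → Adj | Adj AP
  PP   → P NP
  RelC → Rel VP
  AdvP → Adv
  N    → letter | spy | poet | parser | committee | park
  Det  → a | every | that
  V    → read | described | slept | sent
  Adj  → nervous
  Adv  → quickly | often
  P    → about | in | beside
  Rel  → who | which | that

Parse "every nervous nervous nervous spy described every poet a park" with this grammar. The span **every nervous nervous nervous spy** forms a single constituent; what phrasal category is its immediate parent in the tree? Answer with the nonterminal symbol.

S
  NP
    Det: every
    AP
      Adj: nervous
      AP
        Adj: nervous
        AP
          Adj: nervous
    N: spy
  VP
    V: described
    NP
      Det: every
      N: poet
    NP
      Det: a
      N: park
The span 'every nervous nervous nervous spy' is the NP node built by NP → Det AP N.
Its mother is the S built by S → NP VP.

S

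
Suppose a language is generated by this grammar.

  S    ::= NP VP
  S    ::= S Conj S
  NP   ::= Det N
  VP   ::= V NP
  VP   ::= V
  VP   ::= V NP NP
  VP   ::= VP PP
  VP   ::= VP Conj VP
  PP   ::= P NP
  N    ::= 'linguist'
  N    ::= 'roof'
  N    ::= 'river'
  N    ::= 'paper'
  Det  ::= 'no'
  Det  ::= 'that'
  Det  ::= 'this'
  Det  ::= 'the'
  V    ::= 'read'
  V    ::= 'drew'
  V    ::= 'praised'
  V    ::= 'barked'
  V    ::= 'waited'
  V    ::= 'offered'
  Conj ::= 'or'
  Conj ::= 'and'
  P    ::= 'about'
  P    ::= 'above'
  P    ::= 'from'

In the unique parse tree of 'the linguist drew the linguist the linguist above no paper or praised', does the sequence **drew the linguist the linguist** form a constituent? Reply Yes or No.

Yes

[S [NP [Det the] [N linguist]] [VP [VP [VP [V drew] [NP [Det the] [N linguist]] [NP [Det the] [N linguist]]] [PP [P above] [NP [Det no] [N paper]]]] [Conj or] [VP [V praised]]]]
The words 'drew the linguist the linguist' are exhaustively dominated by a single VP node (built by VP → V NP NP), so they form a constituent.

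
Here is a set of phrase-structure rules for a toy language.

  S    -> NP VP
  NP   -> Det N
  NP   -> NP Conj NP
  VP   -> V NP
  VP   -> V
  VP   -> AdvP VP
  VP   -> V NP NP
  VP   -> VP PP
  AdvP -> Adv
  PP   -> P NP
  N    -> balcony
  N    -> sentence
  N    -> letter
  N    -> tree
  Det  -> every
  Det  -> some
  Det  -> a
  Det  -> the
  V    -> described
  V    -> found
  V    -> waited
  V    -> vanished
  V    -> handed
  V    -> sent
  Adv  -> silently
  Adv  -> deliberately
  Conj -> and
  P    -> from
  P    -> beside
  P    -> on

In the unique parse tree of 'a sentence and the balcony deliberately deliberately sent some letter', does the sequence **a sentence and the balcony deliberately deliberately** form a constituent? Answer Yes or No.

No

[S [NP [NP [Det a] [N sentence]] [Conj and] [NP [Det the] [N balcony]]] [VP [AdvP [Adv deliberately]] [VP [AdvP [Adv deliberately]] [VP [V sent] [NP [Det some] [N letter]]]]]]
The smallest constituent containing 'a sentence and the balcony deliberately deliberately' is the S spanning 'a sentence and the balcony deliberately deliberately sent some letter'; no single node in the tree dominates exactly the given words.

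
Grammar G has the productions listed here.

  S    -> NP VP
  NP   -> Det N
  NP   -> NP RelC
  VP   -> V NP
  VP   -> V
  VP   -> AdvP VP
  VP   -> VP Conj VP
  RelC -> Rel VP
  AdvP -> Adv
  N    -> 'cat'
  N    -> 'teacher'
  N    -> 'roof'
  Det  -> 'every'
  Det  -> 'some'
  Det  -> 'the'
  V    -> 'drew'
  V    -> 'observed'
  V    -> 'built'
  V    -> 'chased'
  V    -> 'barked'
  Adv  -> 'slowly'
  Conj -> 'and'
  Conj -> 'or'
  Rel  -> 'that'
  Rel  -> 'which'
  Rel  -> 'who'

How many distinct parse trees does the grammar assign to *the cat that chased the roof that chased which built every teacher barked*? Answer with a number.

3

Two of the 3 distinct bracketings:
[S [NP [NP [Det the] [N cat]] [RelC [Rel that] [VP [V chased] [NP [NP [NP [Det the] [N roof]] [RelC [Rel that] [VP [V chased]]]] [RelC [Rel which] [VP [V built] [NP [Det every] [N teacher]]]]]]]] [VP [V barked]]]
[S [NP [NP [NP [Det the] [N cat]] [RelC [Rel that] [VP [V chased] [NP [NP [Det the] [N roof]] [RelC [Rel that] [VP [V chased]]]]]]] [RelC [Rel which] [VP [V built] [NP [Det every] [N teacher]]]]] [VP [V barked]]]
The trees differ in how a recursive rule is bracketed over the same span.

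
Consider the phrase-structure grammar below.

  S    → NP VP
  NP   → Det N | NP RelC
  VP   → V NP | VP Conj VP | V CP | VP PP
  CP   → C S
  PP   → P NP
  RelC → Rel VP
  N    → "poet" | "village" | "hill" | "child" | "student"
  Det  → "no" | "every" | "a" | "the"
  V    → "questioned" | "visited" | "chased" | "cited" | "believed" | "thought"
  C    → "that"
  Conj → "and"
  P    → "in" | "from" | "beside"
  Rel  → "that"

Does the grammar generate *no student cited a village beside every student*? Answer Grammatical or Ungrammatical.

Grammatical

[S [NP [Det no] [N student]] [VP [VP [V cited] [NP [Det a] [N village]]] [PP [P beside] [NP [Det every] [N student]]]]]
Each bracket corresponds to one application of a listed rule, so the string is derivable from S.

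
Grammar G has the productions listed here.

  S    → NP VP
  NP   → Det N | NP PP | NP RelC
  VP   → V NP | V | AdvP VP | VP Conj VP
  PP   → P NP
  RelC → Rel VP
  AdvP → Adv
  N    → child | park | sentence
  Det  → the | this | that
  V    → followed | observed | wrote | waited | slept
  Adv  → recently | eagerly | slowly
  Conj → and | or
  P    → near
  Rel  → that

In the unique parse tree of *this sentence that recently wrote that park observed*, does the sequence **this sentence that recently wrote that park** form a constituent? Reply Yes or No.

[S [NP [NP [Det this] [N sentence]] [RelC [Rel that] [VP [AdvP [Adv recently]] [VP [V wrote] [NP [Det that] [N park]]]]]] [VP [V observed]]]
The words 'this sentence that recently wrote that park' are exhaustively dominated by a single NP node (built by NP → NP RelC), so they form a constituent.

Yes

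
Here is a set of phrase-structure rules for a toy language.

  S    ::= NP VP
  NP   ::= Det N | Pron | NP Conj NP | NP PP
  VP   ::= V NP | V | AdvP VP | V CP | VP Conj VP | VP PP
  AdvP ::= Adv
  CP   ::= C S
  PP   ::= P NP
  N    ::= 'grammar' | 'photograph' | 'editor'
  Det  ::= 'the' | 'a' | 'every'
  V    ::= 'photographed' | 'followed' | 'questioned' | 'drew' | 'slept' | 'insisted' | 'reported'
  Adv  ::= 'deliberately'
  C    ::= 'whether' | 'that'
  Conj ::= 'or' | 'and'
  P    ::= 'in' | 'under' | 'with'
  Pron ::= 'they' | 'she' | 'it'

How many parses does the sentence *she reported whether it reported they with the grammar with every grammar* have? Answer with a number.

9

Two of the 9 distinct bracketings:
[S [NP [Pron she]] [VP [V reported] [CP [C whether] [S [NP [Pron it]] [VP [V reported] [NP [NP [Pron they]] [PP [P with] [NP [NP [Det the] [N grammar]] [PP [P with] [NP [Det every] [N grammar]]]]]]]]]]]
[S [NP [Pron she]] [VP [V reported] [CP [C whether] [S [NP [Pron it]] [VP [V reported] [NP [NP [NP [Pron they]] [PP [P with] [NP [Det the] [N grammar]]]] [PP [P with] [NP [Det every] [N grammar]]]]]]]]]
The trees differ in how a recursive rule is bracketed over the same span.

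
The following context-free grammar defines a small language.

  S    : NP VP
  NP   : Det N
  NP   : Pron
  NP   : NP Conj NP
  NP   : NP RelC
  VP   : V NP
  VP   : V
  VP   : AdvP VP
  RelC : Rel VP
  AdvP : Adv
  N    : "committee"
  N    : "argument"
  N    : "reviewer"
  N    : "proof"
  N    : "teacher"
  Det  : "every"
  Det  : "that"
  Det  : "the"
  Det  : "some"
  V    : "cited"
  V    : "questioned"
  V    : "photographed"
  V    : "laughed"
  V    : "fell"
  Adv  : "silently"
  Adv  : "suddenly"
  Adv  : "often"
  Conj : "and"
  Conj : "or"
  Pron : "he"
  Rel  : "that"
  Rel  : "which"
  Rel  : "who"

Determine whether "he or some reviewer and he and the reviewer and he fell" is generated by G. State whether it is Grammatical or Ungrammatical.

[S [NP [NP [Pron he]] [Conj or] [NP [NP [Det some] [N reviewer]] [Conj and] [NP [NP [Pron he]] [Conj and] [NP [NP [Det the] [N reviewer]] [Conj and] [NP [Pron he]]]]]] [VP [V fell]]]
Every word is introduced by a lexical rule and the phrasal rules combine the resulting categories into a single S.

Grammatical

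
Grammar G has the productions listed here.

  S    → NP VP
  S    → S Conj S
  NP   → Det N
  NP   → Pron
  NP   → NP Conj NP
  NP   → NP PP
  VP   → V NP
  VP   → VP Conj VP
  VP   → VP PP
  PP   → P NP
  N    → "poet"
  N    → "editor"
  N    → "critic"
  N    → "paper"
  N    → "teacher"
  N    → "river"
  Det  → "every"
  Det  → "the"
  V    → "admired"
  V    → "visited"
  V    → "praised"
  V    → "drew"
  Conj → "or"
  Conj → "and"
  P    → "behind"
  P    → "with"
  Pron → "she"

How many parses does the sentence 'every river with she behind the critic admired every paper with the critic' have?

Two of the 4 distinct bracketings:
[S [NP [NP [Det every] [N river]] [PP [P with] [NP [NP [Pron she]] [PP [P behind] [NP [Det the] [N critic]]]]]] [VP [V admired] [NP [NP [Det every] [N paper]] [PP [P with] [NP [Det the] [N critic]]]]]]
[S [NP [NP [Det every] [N river]] [PP [P with] [NP [NP [Pron she]] [PP [P behind] [NP [Det the] [N critic]]]]]] [VP [VP [V admired] [NP [Det every] [N paper]]] [PP [P with] [NP [Det the] [N critic]]]]]
The difference turns on whether VP → VP PP is used at the relevant span, versus an alternative expansion of VP.

4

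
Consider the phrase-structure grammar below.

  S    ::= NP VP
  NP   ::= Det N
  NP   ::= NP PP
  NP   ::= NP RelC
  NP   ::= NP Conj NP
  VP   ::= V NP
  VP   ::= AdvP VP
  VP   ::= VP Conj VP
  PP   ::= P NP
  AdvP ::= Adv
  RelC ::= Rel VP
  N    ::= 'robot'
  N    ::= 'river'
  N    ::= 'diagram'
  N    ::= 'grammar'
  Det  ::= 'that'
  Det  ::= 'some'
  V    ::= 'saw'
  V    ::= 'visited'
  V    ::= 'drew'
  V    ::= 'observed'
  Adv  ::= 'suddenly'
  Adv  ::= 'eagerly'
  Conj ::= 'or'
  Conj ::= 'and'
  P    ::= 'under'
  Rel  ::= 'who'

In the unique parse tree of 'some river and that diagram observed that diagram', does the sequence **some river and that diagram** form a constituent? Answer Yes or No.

Yes

[S [NP [NP [Det some] [N river]] [Conj and] [NP [Det that] [N diagram]]] [VP [V observed] [NP [Det that] [N diagram]]]]
The words 'some river and that diagram' are exhaustively dominated by a single NP node (built by NP → NP Conj NP), so they form a constituent.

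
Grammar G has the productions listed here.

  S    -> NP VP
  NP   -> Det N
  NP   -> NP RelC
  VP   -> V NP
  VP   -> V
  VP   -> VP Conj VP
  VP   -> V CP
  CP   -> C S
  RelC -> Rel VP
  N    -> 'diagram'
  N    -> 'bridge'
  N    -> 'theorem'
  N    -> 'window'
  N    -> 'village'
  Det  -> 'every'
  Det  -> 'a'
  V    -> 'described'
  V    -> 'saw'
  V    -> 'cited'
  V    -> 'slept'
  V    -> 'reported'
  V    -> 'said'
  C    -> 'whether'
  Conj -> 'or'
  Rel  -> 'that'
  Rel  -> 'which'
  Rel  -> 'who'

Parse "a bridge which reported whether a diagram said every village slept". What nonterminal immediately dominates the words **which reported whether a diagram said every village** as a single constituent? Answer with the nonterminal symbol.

S
  NP
    NP
      Det: a
      N: bridge
    RelC
      Rel: which
      VP
        V: reported
        CP
          C: whether
          S
            NP
              Det: a
              N: diagram
            VP
              V: said
              NP
                Det: every
                N: village
  VP
    V: slept
The span 'which reported whether a diagram said every village' is the RelC node built by RelC → Rel VP.

RelC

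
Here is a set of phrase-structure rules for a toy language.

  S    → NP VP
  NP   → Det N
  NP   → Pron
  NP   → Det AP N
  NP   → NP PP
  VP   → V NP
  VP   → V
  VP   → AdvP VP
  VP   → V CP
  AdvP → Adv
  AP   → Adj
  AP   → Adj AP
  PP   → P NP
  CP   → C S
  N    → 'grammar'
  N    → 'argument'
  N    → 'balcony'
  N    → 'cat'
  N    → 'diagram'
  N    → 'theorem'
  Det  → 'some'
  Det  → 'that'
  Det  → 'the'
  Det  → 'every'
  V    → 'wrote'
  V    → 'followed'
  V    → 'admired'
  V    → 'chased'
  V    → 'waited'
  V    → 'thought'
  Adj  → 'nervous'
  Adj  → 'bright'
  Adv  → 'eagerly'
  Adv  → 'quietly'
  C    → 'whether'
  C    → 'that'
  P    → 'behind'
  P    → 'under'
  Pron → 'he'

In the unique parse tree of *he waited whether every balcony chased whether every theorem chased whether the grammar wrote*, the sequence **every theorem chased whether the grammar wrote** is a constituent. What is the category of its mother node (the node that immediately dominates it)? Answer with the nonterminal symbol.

CP

[S [NP [Pron he]] [VP [V waited] [CP [C whether] [S [NP [Det every] [N balcony]] [VP [V chased] [CP [C whether] [S [NP [Det every] [N theorem]] [VP [V chased] [CP [C whether] [S [NP [Det the] [N grammar]] [VP [V wrote]]]]]]]]]]]]
The span 'every theorem chased whether the grammar wrote' is the S node built by S → NP VP.
Its mother is the CP built by CP → C S.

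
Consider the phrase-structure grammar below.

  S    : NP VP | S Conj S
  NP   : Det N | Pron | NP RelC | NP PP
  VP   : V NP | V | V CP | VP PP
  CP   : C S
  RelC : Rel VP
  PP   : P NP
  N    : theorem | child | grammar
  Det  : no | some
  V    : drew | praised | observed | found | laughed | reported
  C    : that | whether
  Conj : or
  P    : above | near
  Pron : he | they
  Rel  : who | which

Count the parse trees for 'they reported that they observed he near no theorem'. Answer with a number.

3

Two of the 3 distinct bracketings:
[S [NP [Pron they]] [VP [V reported] [CP [C that] [S [NP [Pron they]] [VP [V observed] [NP [NP [Pron he]] [PP [P near] [NP [Det no] [N theorem]]]]]]]]]
[S [NP [Pron they]] [VP [V reported] [CP [C that] [S [NP [Pron they]] [VP [VP [V observed] [NP [Pron he]]] [PP [P near] [NP [Det no] [N theorem]]]]]]]]
The difference turns on whether NP → NP PP is used at the relevant span, versus an alternative expansion of NP.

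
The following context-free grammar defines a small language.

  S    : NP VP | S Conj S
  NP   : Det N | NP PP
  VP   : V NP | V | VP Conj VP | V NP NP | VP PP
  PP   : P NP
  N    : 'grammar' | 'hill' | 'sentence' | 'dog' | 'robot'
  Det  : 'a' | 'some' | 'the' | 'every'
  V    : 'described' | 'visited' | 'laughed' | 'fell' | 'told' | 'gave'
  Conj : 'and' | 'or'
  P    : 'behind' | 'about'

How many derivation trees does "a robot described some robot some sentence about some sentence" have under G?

2

The two bracketings:
[S [NP [Det a] [N robot]] [VP [V described] [NP [Det some] [N robot]] [NP [NP [Det some] [N sentence]] [PP [P about] [NP [Det some] [N sentence]]]]]]
[S [NP [Det a] [N robot]] [VP [VP [V described] [NP [Det some] [N robot]] [NP [Det some] [N sentence]]] [PP [P about] [NP [Det some] [N sentence]]]]]
The difference turns on whether NP → NP PP is used at the relevant span, versus an alternative expansion of NP.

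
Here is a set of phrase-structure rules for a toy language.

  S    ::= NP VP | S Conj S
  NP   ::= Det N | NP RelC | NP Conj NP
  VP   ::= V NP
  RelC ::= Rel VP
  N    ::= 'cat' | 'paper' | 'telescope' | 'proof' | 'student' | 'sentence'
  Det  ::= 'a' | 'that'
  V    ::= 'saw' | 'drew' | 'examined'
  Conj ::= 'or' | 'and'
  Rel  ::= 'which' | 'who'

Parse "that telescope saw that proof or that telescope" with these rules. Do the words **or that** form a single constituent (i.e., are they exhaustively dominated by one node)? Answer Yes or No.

[S [NP [Det that] [N telescope]] [VP [V saw] [NP [NP [Det that] [N proof]] [Conj or] [NP [Det that] [N telescope]]]]]
The smallest constituent containing 'or that' is the NP spanning 'that proof or that telescope'; no single node in the tree dominates exactly the given words.

No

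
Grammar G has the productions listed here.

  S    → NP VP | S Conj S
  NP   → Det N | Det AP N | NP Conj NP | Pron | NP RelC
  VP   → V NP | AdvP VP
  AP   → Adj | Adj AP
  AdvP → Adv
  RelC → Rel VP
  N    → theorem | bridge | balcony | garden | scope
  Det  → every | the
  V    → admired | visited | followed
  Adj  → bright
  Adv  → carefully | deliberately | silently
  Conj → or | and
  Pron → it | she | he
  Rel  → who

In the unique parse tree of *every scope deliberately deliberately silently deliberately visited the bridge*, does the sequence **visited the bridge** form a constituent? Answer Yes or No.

Yes

[S [NP [Det every] [N scope]] [VP [AdvP [Adv deliberately]] [VP [AdvP [Adv deliberately]] [VP [AdvP [Adv silently]] [VP [AdvP [Adv deliberately]] [VP [V visited] [NP [Det the] [N bridge]]]]]]]]
The words 'visited the bridge' are exhaustively dominated by a single VP node (built by VP → V NP), so they form a constituent.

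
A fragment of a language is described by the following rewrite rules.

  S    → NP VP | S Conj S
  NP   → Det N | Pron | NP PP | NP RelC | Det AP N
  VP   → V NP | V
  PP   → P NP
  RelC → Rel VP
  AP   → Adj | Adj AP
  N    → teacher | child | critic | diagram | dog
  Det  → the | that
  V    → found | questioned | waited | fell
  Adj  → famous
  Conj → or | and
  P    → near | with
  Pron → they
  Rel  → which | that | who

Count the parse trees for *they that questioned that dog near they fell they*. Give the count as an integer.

The two bracketings:
[S [NP [NP [NP [Pron they]] [RelC [Rel that] [VP [V questioned] [NP [Det that] [N dog]]]]] [PP [P near] [NP [Pron they]]]] [VP [V fell] [NP [Pron they]]]]
[S [NP [NP [Pron they]] [RelC [Rel that] [VP [V questioned] [NP [NP [Det that] [N dog]] [PP [P near] [NP [Pron they]]]]]]] [VP [V fell] [NP [Pron they]]]]
The trees differ in how a recursive rule is bracketed over the same span.

2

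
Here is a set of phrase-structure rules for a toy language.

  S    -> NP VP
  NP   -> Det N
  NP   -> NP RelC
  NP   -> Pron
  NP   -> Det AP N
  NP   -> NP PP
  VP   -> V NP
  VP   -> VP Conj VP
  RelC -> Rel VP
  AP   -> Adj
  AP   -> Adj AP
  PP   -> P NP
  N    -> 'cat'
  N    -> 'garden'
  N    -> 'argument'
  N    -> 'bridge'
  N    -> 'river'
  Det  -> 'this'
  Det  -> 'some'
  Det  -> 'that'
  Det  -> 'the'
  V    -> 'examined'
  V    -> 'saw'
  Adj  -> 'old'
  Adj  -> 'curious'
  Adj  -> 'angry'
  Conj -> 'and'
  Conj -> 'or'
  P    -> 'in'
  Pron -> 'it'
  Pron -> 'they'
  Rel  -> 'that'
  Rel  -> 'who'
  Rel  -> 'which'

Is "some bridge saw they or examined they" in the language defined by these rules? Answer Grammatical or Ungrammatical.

S
  NP
    Det: some
    N: bridge
  VP
    VP
      V: saw
      NP
        Pron: they
    Conj: or
    VP
      V: examined
      NP
        Pron: they
Each bracket corresponds to one application of a listed rule, so the string is derivable from S.

Grammatical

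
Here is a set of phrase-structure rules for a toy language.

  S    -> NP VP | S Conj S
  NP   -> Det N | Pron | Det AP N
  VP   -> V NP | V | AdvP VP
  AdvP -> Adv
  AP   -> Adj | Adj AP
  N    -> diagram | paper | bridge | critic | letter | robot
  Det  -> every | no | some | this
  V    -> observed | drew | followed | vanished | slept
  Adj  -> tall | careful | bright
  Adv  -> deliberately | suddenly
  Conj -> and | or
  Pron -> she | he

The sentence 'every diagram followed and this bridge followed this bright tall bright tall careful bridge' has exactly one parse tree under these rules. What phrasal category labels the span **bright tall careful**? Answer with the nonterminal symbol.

AP

S
  S
    NP
      Det: every
      N: diagram
    VP
      V: followed
  Conj: and
  S
    NP
      Det: this
      N: bridge
    VP
      V: followed
      NP
        Det: this
        AP
          Adj: bright
          AP
            Adj: tall
            AP
              Adj: bright
              AP
                Adj: tall
                AP
                  Adj: careful
        N: bridge
The span 'bright tall careful' is the AP node built by AP → Adj AP.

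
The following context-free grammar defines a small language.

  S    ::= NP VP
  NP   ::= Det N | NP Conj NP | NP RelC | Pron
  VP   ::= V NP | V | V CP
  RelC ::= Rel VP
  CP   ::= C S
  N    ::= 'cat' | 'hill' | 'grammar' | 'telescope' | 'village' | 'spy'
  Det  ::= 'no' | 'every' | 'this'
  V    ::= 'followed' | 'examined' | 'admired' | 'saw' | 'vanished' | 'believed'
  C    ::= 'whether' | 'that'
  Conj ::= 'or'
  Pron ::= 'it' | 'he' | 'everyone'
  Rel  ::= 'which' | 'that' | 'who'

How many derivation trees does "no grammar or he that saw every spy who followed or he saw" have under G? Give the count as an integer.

9

Two of the 9 distinct bracketings:
[S [NP [NP [Det no] [N grammar]] [Conj or] [NP [NP [NP [Pron he]] [RelC [Rel that] [VP [V saw] [NP [NP [Det every] [N spy]] [RelC [Rel who] [VP [V followed]]]]]]] [Conj or] [NP [Pron he]]]] [VP [V saw]]]
[S [NP [NP [Det no] [N grammar]] [Conj or] [NP [NP [NP [NP [Pron he]] [RelC [Rel that] [VP [V saw] [NP [Det every] [N spy]]]]] [RelC [Rel who] [VP [V followed]]]] [Conj or] [NP [Pron he]]]] [VP [V saw]]]
The trees differ in how a recursive rule is bracketed over the same span.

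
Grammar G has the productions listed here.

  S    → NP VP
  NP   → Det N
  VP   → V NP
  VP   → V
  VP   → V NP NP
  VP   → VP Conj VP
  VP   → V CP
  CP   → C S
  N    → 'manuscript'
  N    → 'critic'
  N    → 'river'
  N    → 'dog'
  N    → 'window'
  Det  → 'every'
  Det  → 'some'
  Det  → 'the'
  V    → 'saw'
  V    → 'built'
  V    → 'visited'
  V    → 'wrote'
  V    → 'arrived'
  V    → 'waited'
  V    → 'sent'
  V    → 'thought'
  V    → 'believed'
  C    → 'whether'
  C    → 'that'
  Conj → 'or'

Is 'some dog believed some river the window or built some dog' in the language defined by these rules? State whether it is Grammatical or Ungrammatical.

[S [NP [Det some] [N dog]] [VP [VP [V believed] [NP [Det some] [N river]] [NP [Det the] [N window]]] [Conj or] [VP [V built] [NP [Det some] [N dog]]]]]
Each bracket corresponds to one application of a listed rule, so the string is derivable from S.

Grammatical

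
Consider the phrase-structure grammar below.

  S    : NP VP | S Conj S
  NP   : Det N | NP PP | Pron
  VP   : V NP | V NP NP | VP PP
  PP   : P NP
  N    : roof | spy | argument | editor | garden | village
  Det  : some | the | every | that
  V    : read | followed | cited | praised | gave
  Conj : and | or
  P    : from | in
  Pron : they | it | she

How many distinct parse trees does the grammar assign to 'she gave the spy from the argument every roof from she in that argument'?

Two of the 5 distinct bracketings:
[S [NP [Pron she]] [VP [V gave] [NP [NP [Det the] [N spy]] [PP [P from] [NP [Det the] [N argument]]]] [NP [NP [Det every] [N roof]] [PP [P from] [NP [NP [Pron she]] [PP [P in] [NP [Det that] [N argument]]]]]]]]
[S [NP [Pron she]] [VP [V gave] [NP [NP [Det the] [N spy]] [PP [P from] [NP [Det the] [N argument]]]] [NP [NP [NP [Det every] [N roof]] [PP [P from] [NP [Pron she]]]] [PP [P in] [NP [Det that] [N argument]]]]]]
The trees differ in how a recursive rule is bracketed over the same span.

5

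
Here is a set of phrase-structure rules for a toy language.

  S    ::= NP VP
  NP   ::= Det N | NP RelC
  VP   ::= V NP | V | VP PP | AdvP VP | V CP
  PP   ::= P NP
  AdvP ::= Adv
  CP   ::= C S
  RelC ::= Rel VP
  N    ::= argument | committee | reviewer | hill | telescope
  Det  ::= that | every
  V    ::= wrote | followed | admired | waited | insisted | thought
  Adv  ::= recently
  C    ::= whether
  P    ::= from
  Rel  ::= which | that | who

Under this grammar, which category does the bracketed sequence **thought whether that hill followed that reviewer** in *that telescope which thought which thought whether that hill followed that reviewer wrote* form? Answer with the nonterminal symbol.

S
  NP
    NP
      NP
        Det: that
        N: telescope
      RelC
        Rel: which
        VP
          V: thought
    RelC
      Rel: which
      VP
        V: thought
        CP
          C: whether
          S
            NP
              Det: that
              N: hill
            VP
              V: followed
              NP
                Det: that
                N: reviewer
  VP
    V: wrote
The span 'thought whether that hill followed that reviewer' is the VP node built by VP → V CP.

VP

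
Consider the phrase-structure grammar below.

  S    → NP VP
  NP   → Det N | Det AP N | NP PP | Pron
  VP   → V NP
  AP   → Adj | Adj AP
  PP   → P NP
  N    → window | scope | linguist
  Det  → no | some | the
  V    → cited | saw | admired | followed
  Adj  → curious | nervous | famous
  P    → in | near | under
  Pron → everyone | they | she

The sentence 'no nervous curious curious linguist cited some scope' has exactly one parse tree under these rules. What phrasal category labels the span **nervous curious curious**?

AP

S
  NP
    Det: no
    AP
      Adj: nervous
      AP
        Adj: curious
        AP
          Adj: curious
    N: linguist
  VP
    V: cited
    NP
      Det: some
      N: scope
The span 'nervous curious curious' is the AP node built by AP → Adj AP.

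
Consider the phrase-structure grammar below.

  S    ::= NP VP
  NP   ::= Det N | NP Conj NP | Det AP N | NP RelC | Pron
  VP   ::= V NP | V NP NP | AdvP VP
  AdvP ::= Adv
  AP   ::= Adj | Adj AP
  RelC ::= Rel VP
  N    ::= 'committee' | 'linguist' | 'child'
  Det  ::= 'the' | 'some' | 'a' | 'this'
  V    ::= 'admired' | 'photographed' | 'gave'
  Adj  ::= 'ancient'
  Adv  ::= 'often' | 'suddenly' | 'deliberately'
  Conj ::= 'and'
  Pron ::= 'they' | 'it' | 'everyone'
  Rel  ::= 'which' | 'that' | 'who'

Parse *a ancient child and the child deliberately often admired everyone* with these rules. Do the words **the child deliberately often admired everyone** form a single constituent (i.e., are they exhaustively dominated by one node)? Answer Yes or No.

[S [NP [NP [Det a] [AP [Adj ancient]] [N child]] [Conj and] [NP [Det the] [N child]]] [VP [AdvP [Adv deliberately]] [VP [AdvP [Adv often]] [VP [V admired] [NP [Pron everyone]]]]]]
The smallest constituent containing 'the child deliberately often admired everyone' is the S spanning 'a ancient child and the child deliberately often admired everyone'; no single node in the tree dominates exactly the given words.

No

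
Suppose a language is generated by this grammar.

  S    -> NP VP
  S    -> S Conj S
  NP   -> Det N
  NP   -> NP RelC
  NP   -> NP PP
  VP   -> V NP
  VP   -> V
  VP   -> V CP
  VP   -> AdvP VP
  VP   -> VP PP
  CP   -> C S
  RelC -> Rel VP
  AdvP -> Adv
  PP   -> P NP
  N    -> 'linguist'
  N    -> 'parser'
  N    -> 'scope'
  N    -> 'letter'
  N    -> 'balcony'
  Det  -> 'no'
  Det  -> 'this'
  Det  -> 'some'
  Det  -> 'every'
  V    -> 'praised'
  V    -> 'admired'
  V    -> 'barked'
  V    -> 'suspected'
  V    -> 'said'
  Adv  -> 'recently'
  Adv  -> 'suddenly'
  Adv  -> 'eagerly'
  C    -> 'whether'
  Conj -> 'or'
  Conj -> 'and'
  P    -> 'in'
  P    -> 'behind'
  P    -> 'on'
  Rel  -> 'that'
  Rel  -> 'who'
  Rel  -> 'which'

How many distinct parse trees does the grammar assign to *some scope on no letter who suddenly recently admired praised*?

The two bracketings:
[S [NP [NP [NP [Det some] [N scope]] [PP [P on] [NP [Det no] [N letter]]]] [RelC [Rel who] [VP [AdvP [Adv suddenly]] [VP [AdvP [Adv recently]] [VP [V admired]]]]]] [VP [V praised]]]
[S [NP [NP [Det some] [N scope]] [PP [P on] [NP [NP [Det no] [N letter]] [RelC [Rel who] [VP [AdvP [Adv suddenly]] [VP [AdvP [Adv recently]] [VP [V admired]]]]]]]] [VP [V praised]]]
The trees differ in how a recursive rule is bracketed over the same span.

2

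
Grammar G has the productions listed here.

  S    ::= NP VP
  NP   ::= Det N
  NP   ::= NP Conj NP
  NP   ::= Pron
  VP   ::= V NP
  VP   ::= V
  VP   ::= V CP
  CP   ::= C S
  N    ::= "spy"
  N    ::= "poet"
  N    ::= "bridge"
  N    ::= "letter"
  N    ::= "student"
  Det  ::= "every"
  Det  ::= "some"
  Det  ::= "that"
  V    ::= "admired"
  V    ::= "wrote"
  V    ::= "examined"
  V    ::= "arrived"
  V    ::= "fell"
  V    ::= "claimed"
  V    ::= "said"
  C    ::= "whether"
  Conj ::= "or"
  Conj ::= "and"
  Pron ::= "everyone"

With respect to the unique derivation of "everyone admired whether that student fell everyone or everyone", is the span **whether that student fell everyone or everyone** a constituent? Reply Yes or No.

[S [NP [Pron everyone]] [VP [V admired] [CP [C whether] [S [NP [Det that] [N student]] [VP [V fell] [NP [NP [Pron everyone]] [Conj or] [NP [Pron everyone]]]]]]]]
The words 'whether that student fell everyone or everyone' are exhaustively dominated by a single CP node (built by CP → C S), so they form a constituent.

Yes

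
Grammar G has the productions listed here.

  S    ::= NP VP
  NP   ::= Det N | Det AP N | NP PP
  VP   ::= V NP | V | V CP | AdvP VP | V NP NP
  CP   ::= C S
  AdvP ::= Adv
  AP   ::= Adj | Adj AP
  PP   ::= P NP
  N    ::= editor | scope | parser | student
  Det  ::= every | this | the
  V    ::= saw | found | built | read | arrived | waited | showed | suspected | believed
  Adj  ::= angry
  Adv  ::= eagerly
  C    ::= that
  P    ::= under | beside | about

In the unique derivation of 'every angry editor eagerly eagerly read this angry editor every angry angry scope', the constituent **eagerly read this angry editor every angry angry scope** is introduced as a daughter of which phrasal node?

[S [NP [Det every] [AP [Adj angry]] [N editor]] [VP [AdvP [Adv eagerly]] [VP [AdvP [Adv eagerly]] [VP [V read] [NP [Det this] [AP [Adj angry]] [N editor]] [NP [Det every] [AP [Adj angry] [AP [Adj angry]]] [N scope]]]]]]
The span 'eagerly read this angry editor every angry angry scope' is the VP node built by VP → AdvP VP.
Its mother is the VP built by VP → AdvP VP.

VP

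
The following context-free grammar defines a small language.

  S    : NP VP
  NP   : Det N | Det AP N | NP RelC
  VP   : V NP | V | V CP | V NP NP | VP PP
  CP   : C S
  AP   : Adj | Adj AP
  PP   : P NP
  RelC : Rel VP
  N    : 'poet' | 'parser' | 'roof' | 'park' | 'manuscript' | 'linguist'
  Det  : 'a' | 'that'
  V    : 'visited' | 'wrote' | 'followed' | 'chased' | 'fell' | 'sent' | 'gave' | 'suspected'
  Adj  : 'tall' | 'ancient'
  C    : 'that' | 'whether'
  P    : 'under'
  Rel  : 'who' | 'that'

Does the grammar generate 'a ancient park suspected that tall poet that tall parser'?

S
  NP
    Det: a
    AP
      Adj: ancient
    N: park
  VP
    V: suspected
    NP
      Det: that
      AP
        Adj: tall
      N: poet
    NP
      Det: that
      AP
        Adj: tall
      N: parser
The bracketing above is licensed at every node by one of the given productions, with S at the root.

Grammatical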